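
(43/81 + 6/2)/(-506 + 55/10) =-4/567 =-0.01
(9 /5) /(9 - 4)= 9 /25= 0.36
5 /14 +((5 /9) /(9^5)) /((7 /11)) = 2657315 /7440174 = 0.36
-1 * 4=-4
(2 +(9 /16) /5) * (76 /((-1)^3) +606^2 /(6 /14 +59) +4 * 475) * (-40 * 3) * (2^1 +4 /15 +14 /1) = -660060687 /20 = -33003034.35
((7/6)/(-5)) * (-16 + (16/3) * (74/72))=994/405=2.45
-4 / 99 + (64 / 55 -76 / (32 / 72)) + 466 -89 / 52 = 294.41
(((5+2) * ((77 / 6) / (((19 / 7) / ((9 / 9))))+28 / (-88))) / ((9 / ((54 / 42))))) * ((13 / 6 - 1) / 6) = 19355 / 22572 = 0.86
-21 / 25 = -0.84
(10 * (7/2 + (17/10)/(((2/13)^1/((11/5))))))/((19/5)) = 2781/38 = 73.18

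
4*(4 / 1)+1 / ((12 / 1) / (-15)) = 14.75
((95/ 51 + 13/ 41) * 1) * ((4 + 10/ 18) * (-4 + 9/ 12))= -29627/ 918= -32.27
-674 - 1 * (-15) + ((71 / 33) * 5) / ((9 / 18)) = -21037 / 33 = -637.48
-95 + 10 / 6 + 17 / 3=-263 / 3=-87.67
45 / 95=9 / 19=0.47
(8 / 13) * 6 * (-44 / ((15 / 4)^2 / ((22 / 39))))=-247808 / 38025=-6.52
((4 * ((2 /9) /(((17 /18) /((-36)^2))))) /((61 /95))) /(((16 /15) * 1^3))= 1846800 /1037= 1780.91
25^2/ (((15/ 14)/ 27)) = 15750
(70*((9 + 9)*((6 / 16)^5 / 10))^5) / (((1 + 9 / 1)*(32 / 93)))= 32570535859448809257 / 3777893186295716170956800000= 0.00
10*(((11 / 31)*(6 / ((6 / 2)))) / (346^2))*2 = 110 / 927799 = 0.00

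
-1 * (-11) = 11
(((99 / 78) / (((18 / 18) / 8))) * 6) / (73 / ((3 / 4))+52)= 297 / 728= 0.41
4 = 4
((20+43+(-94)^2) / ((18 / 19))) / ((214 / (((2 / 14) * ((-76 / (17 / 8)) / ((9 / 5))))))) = -128501560 / 1031373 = -124.59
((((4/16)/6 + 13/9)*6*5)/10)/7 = 107/168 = 0.64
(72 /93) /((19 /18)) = 432 /589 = 0.73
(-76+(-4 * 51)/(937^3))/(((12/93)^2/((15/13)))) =-112656700153785/21389080778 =-5267.02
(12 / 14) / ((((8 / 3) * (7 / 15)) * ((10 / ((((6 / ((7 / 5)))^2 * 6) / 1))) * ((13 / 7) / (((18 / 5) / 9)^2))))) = 2916 / 4459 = 0.65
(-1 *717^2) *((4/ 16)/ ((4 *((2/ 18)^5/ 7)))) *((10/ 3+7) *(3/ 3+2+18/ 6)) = -6587347775337/ 8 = -823418471917.12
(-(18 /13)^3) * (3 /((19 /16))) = -279936 /41743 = -6.71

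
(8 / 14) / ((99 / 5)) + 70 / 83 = 50170 / 57519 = 0.87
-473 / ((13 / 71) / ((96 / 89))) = -3223968 / 1157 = -2786.49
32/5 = 6.40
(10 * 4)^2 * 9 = 14400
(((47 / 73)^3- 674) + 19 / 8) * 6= -6268073271 / 1556068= -4028.15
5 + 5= 10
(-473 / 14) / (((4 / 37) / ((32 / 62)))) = -35002 / 217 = -161.30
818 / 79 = 10.35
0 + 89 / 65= 89 / 65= 1.37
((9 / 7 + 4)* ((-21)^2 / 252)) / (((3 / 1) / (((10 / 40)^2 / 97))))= 37 / 18624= 0.00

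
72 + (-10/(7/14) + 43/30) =1603/30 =53.43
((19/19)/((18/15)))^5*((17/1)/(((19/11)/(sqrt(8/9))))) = 584375*sqrt(2)/221616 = 3.73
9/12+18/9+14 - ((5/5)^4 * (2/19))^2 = 24171/1444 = 16.74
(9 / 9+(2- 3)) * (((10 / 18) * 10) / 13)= 0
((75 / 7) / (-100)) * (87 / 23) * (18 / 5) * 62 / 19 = -72819 / 15295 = -4.76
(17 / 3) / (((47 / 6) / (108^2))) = 396576 / 47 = 8437.79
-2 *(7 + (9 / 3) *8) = -62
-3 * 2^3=-24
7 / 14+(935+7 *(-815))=-9539 / 2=-4769.50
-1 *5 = -5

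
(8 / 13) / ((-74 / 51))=-204 / 481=-0.42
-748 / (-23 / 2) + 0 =1496 / 23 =65.04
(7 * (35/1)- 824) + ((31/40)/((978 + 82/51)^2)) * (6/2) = -57807396814107/99840064000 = -579.00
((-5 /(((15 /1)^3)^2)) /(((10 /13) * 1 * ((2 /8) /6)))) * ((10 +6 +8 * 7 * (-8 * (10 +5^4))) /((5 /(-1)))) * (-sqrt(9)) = 14792128 /6328125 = 2.34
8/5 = 1.60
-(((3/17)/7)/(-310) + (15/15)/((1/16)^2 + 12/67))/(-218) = 632727863/25243900780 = 0.03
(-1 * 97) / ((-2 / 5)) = 242.50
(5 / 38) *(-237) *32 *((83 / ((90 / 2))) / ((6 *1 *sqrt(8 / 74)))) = -26228 *sqrt(37) / 171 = -932.97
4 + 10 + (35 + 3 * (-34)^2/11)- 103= 2874/11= 261.27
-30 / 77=-0.39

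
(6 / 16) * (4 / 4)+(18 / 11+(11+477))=43121 / 88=490.01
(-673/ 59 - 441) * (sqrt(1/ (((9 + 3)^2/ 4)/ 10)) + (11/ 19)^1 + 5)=-2829352/ 1121 - 13346 * sqrt(10)/ 177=-2762.39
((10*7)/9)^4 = 24010000/6561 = 3659.50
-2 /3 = -0.67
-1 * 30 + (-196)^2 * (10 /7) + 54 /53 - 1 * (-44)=2909436 /53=54895.02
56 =56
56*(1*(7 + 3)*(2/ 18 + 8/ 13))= 47600/ 117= 406.84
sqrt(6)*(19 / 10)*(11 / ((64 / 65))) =2717*sqrt(6) / 128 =51.99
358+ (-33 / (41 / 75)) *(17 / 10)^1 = 20941 / 82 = 255.38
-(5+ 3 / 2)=-13 / 2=-6.50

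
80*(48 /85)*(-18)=-13824 /17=-813.18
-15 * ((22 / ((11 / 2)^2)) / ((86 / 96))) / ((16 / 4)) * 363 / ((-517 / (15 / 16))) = 2.00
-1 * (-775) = 775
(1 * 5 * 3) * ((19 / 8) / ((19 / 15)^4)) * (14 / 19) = 5315625 / 521284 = 10.20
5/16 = 0.31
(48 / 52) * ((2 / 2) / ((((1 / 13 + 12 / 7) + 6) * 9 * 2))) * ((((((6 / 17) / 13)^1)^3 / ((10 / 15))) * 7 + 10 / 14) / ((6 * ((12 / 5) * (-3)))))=-269925905 / 2479522573476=-0.00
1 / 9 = 0.11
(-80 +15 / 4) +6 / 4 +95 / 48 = -3493 / 48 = -72.77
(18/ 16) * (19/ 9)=19/ 8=2.38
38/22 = 19/11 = 1.73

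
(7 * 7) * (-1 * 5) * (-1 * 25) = 6125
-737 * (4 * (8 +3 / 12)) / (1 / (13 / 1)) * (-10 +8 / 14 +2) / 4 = 4110249 / 7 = 587178.43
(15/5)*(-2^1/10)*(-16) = 48/5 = 9.60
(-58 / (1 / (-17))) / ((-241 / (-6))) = 5916 / 241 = 24.55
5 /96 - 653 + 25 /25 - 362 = -97339 /96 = -1013.95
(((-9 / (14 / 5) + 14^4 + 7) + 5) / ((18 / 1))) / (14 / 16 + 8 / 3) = 1075894 / 1785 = 602.74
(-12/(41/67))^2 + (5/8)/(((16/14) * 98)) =579197141/1506176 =384.55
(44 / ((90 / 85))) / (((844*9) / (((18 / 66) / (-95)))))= -17 / 1082430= -0.00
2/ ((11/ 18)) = 36/ 11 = 3.27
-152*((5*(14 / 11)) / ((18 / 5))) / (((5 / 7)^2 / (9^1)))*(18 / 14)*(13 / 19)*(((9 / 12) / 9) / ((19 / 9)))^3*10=-773955 / 301796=-2.56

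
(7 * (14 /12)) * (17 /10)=833 /60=13.88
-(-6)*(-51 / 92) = -153 / 46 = -3.33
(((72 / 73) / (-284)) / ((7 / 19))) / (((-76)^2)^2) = -9 / 31852976512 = -0.00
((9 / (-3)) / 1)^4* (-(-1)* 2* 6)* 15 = 14580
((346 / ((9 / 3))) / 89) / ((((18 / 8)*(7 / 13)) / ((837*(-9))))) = -5019768 / 623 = -8057.41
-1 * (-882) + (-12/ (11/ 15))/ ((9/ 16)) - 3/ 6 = 18753/ 22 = 852.41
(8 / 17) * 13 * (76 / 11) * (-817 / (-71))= 6457568 / 13277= 486.37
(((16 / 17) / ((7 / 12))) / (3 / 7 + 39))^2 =256 / 152881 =0.00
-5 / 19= -0.26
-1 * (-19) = 19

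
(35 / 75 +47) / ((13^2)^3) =712 / 72402135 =0.00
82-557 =-475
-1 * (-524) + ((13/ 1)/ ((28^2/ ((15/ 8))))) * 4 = 821827/ 1568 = 524.12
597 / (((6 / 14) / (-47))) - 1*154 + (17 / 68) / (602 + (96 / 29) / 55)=-252075073405 / 3841144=-65625.00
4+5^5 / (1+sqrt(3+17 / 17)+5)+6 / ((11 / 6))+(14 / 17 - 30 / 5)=587511 / 1496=392.72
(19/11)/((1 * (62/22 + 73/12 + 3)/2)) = 456/1571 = 0.29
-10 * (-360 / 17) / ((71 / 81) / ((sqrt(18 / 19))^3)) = 15746400 * sqrt(38) / 435727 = 222.77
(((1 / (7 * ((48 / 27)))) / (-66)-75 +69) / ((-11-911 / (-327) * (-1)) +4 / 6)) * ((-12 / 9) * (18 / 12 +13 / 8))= -2686305 / 1409408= -1.91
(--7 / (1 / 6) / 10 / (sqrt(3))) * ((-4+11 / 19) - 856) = -114303 * sqrt(3) / 95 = -2083.99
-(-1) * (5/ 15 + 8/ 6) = 5/ 3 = 1.67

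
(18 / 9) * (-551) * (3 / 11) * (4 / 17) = -13224 / 187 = -70.72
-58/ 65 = -0.89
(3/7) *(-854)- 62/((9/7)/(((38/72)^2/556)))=-1186867009/3242592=-366.02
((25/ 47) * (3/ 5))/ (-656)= -0.00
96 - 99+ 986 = 983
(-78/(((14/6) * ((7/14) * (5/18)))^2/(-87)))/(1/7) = 452296.59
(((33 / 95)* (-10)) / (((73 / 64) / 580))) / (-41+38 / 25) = 20416000 / 456323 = 44.74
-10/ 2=-5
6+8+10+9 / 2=57 / 2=28.50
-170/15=-34/3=-11.33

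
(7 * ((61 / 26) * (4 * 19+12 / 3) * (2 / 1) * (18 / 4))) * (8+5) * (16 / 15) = 163968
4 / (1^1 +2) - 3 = -5 / 3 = -1.67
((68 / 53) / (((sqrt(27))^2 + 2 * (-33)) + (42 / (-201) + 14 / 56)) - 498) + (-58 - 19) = -318207699 / 553373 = -575.03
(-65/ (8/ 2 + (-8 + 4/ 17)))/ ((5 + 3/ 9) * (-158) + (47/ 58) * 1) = -96135/ 4687456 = -0.02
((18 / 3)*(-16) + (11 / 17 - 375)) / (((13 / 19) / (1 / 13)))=-151924 / 2873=-52.88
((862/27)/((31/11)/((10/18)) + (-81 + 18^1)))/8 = -23705/344088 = -0.07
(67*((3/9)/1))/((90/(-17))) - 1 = -1409/270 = -5.22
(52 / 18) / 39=2 / 27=0.07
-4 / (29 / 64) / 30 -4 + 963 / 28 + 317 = 4227661 / 12180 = 347.10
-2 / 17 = -0.12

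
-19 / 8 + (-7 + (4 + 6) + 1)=13 / 8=1.62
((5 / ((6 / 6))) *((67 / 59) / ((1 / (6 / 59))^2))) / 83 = 12060 / 17046457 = 0.00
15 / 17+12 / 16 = 1.63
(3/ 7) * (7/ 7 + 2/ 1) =9/ 7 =1.29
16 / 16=1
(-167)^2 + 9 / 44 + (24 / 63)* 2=25770329 / 924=27889.97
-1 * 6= -6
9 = 9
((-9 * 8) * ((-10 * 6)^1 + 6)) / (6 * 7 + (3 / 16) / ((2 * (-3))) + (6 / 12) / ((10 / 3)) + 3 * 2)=622080 / 7699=80.80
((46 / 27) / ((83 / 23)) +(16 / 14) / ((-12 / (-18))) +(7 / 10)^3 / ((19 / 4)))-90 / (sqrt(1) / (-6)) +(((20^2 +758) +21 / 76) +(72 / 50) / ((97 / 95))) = 24602589287929 / 14455570500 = 1701.95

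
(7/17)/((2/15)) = 105/34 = 3.09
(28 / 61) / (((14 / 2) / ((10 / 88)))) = 0.01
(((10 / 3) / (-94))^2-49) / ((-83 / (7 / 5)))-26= -207696982 / 8250615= -25.17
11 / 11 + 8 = 9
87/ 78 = 29/ 26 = 1.12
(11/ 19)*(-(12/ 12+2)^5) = -2673/ 19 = -140.68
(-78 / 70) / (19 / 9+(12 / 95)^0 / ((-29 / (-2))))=-10179 / 19915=-0.51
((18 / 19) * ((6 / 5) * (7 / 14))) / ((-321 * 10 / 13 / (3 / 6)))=-117 / 101650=-0.00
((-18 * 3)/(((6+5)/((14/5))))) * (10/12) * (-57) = 7182/11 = 652.91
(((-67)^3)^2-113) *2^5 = 2894668225792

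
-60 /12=-5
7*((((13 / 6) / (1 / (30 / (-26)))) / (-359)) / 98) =5 / 10052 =0.00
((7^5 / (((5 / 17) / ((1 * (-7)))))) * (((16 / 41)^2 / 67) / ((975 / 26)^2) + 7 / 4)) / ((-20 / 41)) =8869530786843293 / 6180750000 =1435025.00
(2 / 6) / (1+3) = 1 / 12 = 0.08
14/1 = 14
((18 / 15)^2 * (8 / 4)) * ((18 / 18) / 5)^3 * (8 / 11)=576 / 34375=0.02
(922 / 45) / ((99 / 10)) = 1844 / 891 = 2.07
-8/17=-0.47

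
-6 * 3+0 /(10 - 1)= -18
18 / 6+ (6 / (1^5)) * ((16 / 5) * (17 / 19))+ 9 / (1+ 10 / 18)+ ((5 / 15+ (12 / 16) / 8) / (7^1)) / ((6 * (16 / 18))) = 8844343 / 340480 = 25.98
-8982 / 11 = -816.55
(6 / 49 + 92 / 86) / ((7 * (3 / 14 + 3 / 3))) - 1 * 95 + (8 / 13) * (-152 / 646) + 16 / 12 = -130853143 / 1396941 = -93.67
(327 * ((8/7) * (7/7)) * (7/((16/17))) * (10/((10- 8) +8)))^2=30902481/4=7725620.25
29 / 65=0.45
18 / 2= 9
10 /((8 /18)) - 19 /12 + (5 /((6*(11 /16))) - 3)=2525 /132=19.13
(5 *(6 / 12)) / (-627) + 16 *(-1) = -20069 / 1254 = -16.00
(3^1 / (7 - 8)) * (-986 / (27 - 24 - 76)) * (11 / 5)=-32538 / 365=-89.15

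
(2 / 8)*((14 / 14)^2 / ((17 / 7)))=7 / 68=0.10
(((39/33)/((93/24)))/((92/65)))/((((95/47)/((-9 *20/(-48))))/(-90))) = -5361525/149017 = -35.98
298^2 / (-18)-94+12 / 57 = -859676 / 171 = -5027.35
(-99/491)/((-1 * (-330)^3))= -1/178233000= -0.00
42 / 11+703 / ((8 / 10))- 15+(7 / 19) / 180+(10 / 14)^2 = 400050527 / 460845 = 868.08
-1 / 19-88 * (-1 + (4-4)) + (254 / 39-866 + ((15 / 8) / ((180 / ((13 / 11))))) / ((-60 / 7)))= -12074558797 / 15649920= -771.54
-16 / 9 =-1.78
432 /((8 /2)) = 108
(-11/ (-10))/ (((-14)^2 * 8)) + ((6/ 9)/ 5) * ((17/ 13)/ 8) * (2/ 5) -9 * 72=-1981295999/ 3057600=-647.99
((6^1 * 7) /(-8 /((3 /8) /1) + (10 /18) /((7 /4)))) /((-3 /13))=5733 /662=8.66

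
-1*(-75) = 75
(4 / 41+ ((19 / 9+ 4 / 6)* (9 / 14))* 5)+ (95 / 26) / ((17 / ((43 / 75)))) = 8704747 / 951405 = 9.15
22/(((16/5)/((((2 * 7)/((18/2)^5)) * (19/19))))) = 385/236196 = 0.00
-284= -284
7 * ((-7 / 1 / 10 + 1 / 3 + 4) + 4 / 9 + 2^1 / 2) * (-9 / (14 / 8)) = -914 / 5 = -182.80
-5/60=-1/12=-0.08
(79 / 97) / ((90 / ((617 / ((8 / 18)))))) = 48743 / 3880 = 12.56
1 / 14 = 0.07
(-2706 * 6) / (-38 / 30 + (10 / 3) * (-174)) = 243540 / 8719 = 27.93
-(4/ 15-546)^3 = 548548738856/ 3375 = 162532959.66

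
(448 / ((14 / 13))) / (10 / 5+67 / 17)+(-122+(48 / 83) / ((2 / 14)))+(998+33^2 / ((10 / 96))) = 11404.47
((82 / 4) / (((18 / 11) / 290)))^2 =13199092.67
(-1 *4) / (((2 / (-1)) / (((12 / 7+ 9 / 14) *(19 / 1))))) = 627 / 7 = 89.57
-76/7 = -10.86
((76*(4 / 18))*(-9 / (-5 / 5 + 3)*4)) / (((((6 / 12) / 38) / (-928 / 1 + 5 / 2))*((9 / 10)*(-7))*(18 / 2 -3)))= -35637920 / 63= -565681.27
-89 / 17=-5.24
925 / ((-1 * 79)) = -925 / 79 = -11.71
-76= -76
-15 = -15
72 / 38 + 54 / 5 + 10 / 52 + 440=1118631 / 2470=452.89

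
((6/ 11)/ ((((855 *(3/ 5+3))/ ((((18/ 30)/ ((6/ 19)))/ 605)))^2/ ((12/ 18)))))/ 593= 1/ 1566491943307500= 0.00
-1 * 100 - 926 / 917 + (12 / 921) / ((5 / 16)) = -142122222 / 1407595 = -100.97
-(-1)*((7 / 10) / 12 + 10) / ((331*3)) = 1207 / 119160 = 0.01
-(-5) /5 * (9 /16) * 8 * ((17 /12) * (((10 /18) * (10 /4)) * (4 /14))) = 425 /168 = 2.53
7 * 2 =14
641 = 641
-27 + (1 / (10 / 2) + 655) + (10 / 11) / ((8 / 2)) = 628.43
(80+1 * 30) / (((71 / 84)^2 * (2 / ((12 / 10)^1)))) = 465696 / 5041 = 92.38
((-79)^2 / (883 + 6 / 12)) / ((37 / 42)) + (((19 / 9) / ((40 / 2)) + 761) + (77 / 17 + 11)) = 52325858759 / 66686580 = 784.65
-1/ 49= -0.02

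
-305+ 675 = 370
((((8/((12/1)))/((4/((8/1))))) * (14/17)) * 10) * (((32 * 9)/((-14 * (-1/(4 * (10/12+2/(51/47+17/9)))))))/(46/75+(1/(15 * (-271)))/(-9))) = 2218.21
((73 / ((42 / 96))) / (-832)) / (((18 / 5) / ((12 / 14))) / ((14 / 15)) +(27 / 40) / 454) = -331420 / 7438977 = -0.04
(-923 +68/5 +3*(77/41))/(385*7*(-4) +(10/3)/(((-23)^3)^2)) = 41140357840212/490716766650625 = 0.08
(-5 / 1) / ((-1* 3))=5 / 3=1.67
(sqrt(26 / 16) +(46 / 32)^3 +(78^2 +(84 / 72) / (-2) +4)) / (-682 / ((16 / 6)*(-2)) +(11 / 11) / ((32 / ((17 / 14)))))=112*sqrt(26) / 57305 +523870739 / 11002560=47.62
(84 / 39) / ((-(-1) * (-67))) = -28 / 871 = -0.03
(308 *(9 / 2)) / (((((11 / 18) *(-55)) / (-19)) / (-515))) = -4438476 / 11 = -403497.82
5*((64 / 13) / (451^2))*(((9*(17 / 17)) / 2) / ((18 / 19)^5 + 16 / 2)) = 89139564 / 1434377139767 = 0.00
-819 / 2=-409.50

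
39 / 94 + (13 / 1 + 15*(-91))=-127049 / 94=-1351.59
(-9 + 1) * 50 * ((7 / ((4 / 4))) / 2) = -1400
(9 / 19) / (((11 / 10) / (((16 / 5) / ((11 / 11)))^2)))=4608 / 1045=4.41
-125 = -125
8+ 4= 12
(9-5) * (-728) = -2912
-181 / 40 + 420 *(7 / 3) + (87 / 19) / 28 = 5190397 / 5320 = 975.64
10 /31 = 0.32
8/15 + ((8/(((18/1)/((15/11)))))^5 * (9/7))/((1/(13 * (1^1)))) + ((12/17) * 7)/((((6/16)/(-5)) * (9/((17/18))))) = -5.01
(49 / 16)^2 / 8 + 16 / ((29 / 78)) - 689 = -38295555 / 59392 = -644.79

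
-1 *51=-51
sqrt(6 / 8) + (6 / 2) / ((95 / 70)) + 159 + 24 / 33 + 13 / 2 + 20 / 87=sqrt(3) / 2 + 6133769 / 36366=169.53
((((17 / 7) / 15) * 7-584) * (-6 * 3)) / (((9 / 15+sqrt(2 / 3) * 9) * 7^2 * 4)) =-1249 / 2086+6245 * sqrt(6) / 2086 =6.73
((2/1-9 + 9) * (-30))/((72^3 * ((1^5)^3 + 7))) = -5/248832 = -0.00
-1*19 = -19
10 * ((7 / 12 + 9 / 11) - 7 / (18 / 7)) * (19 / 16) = -49685 / 3168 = -15.68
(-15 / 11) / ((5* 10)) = -3 / 110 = -0.03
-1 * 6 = -6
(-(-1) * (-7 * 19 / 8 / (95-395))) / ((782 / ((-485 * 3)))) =-12901 / 125120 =-0.10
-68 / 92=-17 / 23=-0.74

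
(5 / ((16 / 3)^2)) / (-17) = -45 / 4352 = -0.01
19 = 19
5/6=0.83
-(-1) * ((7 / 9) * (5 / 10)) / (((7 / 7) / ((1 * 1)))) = 7 / 18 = 0.39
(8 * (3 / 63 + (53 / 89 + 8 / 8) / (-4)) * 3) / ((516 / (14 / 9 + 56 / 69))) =-91910 / 2376567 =-0.04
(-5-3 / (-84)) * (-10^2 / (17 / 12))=41700 / 119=350.42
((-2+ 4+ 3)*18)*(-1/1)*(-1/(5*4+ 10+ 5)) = 18/7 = 2.57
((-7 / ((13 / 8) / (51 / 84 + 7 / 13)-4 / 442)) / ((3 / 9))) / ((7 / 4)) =-8.51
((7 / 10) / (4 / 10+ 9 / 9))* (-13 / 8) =-13 / 16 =-0.81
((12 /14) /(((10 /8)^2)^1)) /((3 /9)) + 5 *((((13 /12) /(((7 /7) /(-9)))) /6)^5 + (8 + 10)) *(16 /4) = 193573921 /1433600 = 135.03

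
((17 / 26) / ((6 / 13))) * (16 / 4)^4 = 1088 / 3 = 362.67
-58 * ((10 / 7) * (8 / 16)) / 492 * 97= -8.17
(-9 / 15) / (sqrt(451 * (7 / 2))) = -3 * sqrt(6314) / 15785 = -0.02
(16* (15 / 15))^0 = 1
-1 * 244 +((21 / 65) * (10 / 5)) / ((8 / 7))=-63293 / 260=-243.43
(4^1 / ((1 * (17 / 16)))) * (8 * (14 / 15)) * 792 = 1892352 / 85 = 22262.96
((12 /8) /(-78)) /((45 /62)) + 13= 15179 /1170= 12.97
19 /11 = 1.73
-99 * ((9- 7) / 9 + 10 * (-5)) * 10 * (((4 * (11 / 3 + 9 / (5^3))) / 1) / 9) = 55272448 / 675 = 81885.11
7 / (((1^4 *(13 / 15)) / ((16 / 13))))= 1680 / 169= 9.94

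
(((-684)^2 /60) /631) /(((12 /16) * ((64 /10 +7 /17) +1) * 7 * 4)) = 55233 /733222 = 0.08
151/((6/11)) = 1661/6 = 276.83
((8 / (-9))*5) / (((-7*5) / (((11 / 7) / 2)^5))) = 161051 / 4235364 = 0.04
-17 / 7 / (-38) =17 / 266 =0.06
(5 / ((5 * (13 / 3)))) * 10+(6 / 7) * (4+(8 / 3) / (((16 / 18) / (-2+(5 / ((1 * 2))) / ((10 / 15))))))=1863 / 182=10.24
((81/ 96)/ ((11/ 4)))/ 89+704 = 5513755/ 7832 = 704.00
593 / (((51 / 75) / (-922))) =-13668650 / 17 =-804038.24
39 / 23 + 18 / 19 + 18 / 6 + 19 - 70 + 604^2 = 364770.64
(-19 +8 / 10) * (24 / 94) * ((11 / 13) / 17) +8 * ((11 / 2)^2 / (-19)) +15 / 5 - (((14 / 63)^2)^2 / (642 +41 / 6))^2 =-3226276486623588343 / 323659110870181665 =-9.97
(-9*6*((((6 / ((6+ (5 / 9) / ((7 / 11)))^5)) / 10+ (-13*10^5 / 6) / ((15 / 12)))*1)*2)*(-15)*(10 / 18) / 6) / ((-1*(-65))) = -79148524904579742226 / 197871312306109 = -400000.00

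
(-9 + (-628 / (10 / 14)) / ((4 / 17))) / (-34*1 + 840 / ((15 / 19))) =-9364 / 2575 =-3.64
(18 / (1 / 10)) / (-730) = -18 / 73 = -0.25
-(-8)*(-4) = -32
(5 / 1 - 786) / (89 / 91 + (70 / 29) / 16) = -16488472 / 23833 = -691.83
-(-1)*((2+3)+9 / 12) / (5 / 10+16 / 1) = 23 / 66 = 0.35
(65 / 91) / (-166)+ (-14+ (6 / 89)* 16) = -1336745 / 103418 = -12.93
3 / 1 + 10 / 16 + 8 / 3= 151 / 24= 6.29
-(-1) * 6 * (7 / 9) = 14 / 3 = 4.67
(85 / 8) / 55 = 17 / 88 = 0.19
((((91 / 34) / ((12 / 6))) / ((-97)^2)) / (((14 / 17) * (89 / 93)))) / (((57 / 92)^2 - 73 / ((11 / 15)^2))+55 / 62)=-0.00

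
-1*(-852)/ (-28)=-213/ 7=-30.43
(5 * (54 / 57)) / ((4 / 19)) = 45 / 2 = 22.50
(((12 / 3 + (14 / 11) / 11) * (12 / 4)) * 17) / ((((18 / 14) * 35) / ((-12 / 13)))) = -33864 / 7865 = -4.31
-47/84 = -0.56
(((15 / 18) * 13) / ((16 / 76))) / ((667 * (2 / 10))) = 6175 / 16008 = 0.39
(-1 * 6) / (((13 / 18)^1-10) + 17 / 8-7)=0.42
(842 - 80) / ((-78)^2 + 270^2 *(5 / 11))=1397 / 71904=0.02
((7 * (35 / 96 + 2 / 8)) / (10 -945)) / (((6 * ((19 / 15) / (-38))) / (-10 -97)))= -44191 / 17952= -2.46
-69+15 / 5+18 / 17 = -1104 / 17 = -64.94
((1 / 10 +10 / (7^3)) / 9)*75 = 2215 / 2058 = 1.08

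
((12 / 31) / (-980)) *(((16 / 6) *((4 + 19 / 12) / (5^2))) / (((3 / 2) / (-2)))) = 536 / 1708875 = 0.00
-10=-10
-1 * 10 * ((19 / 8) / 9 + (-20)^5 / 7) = 1151999335 / 252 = 4571425.93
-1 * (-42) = 42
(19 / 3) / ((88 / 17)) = 323 / 264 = 1.22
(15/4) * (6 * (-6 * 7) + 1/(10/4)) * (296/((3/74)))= -6888808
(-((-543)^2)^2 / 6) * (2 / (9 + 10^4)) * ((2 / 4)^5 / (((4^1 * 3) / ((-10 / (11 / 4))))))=48297740445 / 1761584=27417.22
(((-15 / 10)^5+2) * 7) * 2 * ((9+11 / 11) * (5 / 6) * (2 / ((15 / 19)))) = -119035 / 72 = -1653.26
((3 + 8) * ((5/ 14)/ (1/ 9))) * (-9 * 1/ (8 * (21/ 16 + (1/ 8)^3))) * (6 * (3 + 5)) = -6842880/ 4711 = -1452.53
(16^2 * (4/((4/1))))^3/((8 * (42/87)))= 30408704/7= 4344100.57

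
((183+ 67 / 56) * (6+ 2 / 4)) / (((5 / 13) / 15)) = 5229705 / 112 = 46693.79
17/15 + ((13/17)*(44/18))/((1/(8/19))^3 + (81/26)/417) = 219541609/172488375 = 1.27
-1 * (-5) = 5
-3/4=-0.75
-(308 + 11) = -319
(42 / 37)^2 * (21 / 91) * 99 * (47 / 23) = 24623676 / 409331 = 60.16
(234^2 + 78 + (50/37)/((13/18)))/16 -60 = 12957147/3848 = 3367.24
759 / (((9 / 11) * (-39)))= -2783 / 117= -23.79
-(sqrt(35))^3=-35 *sqrt(35)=-207.06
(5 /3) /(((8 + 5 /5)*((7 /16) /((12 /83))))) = 320 /5229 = 0.06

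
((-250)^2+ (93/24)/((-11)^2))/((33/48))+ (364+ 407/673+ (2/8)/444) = 145205123622563/1590875088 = 91273.74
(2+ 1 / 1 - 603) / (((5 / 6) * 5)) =-144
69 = 69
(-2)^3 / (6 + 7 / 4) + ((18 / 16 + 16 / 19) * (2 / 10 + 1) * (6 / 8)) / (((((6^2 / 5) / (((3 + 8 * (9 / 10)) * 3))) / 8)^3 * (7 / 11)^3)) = 545504768023 / 2020270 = 270015.77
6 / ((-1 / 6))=-36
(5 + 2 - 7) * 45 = 0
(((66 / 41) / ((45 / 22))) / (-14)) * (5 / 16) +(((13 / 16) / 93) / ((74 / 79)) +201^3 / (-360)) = -22557.23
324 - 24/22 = 3552/11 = 322.91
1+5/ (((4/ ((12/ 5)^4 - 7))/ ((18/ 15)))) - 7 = 33.27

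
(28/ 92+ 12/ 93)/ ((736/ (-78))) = -0.05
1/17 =0.06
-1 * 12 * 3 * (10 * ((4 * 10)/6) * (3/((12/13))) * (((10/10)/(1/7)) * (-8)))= 436800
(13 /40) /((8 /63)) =819 /320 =2.56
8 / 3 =2.67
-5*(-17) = 85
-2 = -2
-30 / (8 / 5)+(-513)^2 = 1052601 / 4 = 263150.25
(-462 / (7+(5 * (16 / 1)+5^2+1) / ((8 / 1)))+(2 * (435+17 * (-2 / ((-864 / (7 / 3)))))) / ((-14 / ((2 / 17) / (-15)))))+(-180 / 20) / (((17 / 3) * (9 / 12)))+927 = 1043967359 / 1156680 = 902.56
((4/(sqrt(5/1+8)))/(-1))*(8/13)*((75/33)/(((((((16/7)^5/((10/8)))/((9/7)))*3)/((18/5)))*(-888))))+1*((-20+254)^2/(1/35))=540225*sqrt(13)/36062101504+1916460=1916460.00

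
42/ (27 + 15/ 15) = 3/ 2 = 1.50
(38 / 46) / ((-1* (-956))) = 19 / 21988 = 0.00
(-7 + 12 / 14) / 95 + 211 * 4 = 561217 / 665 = 843.94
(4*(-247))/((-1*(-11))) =-988/11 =-89.82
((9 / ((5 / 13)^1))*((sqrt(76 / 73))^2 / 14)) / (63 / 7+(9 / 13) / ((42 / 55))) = 38532 / 219365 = 0.18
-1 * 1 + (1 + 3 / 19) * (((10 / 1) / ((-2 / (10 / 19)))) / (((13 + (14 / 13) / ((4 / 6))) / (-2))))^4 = -0.98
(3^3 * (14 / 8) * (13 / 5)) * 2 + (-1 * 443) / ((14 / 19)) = -12443 / 35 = -355.51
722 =722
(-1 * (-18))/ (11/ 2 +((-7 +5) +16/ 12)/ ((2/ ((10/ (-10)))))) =108/ 35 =3.09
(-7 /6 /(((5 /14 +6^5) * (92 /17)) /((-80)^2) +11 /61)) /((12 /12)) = -81300800 /470796021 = -0.17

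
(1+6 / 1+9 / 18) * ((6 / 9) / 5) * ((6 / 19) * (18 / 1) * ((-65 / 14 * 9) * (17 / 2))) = -268515 / 133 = -2018.91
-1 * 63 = -63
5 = 5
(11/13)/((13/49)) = 539/169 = 3.19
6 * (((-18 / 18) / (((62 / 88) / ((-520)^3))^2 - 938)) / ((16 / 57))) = 818147369115648000000 / 35902794490314751999039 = 0.02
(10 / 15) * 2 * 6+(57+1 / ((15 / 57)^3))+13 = 16609 / 125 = 132.87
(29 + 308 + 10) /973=347 /973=0.36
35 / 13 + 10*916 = 119115 / 13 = 9162.69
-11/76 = -0.14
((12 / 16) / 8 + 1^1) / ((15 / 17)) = 119 / 96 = 1.24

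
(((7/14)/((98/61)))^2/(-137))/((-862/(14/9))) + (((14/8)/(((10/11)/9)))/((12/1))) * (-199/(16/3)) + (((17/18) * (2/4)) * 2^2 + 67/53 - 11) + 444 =1050492396325329/2747943457280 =382.28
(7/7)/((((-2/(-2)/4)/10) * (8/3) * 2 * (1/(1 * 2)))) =15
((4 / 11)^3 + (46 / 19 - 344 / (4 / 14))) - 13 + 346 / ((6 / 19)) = -9017870 / 75867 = -118.86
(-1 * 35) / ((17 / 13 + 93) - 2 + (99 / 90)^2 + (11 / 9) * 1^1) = -58500 / 158351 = -0.37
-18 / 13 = -1.38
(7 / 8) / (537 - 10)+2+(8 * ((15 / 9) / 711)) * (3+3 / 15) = 18540035 / 8992728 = 2.06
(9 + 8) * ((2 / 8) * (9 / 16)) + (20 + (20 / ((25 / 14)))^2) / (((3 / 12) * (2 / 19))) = 8846577 / 1600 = 5529.11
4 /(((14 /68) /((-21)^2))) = 8568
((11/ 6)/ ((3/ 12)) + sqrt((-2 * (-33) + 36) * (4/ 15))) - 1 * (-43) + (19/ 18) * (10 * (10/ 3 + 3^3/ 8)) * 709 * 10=2 * sqrt(170)/ 5 + 54226211/ 108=502099.76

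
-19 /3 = -6.33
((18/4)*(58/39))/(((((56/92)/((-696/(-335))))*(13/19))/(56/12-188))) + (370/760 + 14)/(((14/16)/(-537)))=-3229497066/215137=-15011.35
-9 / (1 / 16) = -144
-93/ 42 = -2.21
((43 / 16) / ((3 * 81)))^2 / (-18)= -1849 / 272097792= -0.00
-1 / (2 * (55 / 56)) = -28 / 55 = -0.51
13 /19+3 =70 /19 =3.68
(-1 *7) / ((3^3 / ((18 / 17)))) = -14 / 51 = -0.27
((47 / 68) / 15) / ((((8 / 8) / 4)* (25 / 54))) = 846 / 2125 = 0.40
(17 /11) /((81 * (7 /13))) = 221 /6237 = 0.04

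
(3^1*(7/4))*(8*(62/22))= 1302/11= 118.36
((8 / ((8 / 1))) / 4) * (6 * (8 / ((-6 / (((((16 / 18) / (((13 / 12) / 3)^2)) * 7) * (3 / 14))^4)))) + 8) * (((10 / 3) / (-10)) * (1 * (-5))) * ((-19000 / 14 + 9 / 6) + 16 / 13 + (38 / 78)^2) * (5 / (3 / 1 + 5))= 918140501114434287125 / 29777434239384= 30833432.25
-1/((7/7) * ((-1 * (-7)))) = -1/7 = -0.14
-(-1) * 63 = 63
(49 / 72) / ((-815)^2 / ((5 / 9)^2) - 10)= 49 / 154949688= 0.00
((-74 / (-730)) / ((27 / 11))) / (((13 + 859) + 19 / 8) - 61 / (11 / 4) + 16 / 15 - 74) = 35816 / 675805311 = 0.00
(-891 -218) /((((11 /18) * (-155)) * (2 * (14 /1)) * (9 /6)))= 3327 /11935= 0.28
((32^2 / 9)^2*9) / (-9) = -1048576 / 81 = -12945.38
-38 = -38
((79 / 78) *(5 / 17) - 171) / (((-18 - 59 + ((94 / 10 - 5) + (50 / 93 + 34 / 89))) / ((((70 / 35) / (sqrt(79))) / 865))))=624502409 *sqrt(79) / 8960010181837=0.00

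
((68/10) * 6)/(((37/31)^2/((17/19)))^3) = 10.11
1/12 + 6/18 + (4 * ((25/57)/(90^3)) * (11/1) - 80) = -66138503/831060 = -79.58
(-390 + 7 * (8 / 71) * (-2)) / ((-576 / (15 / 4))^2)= -0.02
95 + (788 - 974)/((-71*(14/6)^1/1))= 47773/497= 96.12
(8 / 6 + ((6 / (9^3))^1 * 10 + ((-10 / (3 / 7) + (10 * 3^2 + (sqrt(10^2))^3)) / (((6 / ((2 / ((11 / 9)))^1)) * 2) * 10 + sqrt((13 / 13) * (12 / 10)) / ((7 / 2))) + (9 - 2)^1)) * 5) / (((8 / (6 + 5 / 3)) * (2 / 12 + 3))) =906893890841 / 27373694364 - 483000 * sqrt(30) / 28162237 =33.04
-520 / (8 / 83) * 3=-16185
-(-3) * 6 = 18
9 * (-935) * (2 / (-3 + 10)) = -16830 / 7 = -2404.29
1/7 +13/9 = 100/63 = 1.59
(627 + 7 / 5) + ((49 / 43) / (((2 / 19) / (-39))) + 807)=435677 / 430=1013.20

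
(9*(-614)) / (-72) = 76.75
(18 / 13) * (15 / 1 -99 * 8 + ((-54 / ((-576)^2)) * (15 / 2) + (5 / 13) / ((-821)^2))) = -250988500959489 / 233293678592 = -1075.85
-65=-65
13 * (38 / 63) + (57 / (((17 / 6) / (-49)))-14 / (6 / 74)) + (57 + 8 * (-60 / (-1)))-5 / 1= -618.59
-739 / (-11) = 739 / 11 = 67.18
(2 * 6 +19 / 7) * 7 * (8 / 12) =206 / 3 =68.67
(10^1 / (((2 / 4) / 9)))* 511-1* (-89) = 92069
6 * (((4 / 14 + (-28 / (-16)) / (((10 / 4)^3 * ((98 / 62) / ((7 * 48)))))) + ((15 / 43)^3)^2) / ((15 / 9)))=2398984966726074 / 27655963339375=86.74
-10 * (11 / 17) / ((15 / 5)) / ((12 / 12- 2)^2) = -2.16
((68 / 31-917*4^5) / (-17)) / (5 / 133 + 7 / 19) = 645253490 / 4743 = 136043.32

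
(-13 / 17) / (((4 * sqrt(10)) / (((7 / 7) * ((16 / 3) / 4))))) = -13 * sqrt(10) / 510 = -0.08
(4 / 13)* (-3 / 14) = -6 / 91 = -0.07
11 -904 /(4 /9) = -2023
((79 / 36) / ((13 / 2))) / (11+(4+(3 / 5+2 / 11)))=4345 / 203112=0.02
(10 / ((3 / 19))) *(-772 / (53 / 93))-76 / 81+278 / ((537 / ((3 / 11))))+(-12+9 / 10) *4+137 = -3622166198419 / 42264585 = -85702.16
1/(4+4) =1/8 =0.12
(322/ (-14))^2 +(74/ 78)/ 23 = 474550/ 897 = 529.04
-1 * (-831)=831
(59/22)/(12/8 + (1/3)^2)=531/319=1.66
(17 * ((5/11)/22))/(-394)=-85/95348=-0.00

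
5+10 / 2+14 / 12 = 67 / 6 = 11.17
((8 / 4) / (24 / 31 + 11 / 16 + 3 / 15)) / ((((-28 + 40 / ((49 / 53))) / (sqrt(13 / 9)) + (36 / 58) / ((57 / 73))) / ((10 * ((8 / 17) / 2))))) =-9580281961600 / 683866677003633 + 32466362297600 * sqrt(13) / 522956870649837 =0.21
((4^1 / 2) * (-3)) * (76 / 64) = -57 / 8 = -7.12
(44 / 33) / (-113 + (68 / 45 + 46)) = -60 / 2947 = -0.02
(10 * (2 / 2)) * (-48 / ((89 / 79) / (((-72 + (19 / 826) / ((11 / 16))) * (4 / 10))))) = 4959086592 / 404327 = 12265.04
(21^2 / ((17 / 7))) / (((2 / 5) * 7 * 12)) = 5.40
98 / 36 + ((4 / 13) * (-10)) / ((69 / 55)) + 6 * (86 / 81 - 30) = -2799071 / 16146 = -173.36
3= 3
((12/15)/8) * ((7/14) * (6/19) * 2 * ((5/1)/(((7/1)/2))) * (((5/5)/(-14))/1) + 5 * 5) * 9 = 41841/1862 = 22.47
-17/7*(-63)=153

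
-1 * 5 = -5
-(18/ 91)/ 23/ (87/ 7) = -0.00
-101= -101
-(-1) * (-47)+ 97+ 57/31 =1607/31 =51.84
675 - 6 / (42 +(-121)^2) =9911019 / 14683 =675.00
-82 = -82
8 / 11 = 0.73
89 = 89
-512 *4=-2048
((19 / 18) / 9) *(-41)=-779 / 162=-4.81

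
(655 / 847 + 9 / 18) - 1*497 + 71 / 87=-72938933 / 147378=-494.91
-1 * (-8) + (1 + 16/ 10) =53/ 5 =10.60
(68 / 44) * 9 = 153 / 11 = 13.91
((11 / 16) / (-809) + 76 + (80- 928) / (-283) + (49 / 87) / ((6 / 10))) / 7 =11.42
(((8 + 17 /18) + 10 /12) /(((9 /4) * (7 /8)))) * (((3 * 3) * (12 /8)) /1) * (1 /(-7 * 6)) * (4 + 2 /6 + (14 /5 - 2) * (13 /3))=-9152 /735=-12.45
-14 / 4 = -7 / 2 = -3.50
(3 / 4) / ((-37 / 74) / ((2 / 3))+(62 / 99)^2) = -29403 / 14027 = -2.10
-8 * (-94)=752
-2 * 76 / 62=-2.45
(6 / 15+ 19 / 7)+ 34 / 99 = 11981 / 3465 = 3.46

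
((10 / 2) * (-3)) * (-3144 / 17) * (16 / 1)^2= 12072960 / 17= 710174.12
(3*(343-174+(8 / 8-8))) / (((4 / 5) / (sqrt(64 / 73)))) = 4860*sqrt(73) / 73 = 568.82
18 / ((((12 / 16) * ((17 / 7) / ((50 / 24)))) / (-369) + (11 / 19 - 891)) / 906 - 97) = -2223188100 / 12101900623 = -0.18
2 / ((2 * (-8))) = -1 / 8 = -0.12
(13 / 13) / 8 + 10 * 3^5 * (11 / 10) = 21385 / 8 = 2673.12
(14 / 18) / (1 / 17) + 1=14.22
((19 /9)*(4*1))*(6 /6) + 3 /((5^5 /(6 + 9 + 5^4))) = 9.06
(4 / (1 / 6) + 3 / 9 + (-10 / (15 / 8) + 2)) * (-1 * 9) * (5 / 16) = -945 / 16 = -59.06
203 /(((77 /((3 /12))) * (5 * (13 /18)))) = 261 /1430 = 0.18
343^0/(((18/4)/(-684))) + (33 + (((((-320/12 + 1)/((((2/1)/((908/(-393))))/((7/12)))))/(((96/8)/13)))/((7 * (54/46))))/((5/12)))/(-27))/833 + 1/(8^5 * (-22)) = -1176471177450607373/7741947281080320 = -151.96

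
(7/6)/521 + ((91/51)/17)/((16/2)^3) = 188433/77091328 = 0.00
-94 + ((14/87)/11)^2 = -86089610/915849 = -94.00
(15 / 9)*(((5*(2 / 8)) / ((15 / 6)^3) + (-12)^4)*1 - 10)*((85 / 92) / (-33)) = -2202146 / 2277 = -967.13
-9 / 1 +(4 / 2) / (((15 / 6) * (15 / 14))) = -8.25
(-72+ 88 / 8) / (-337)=61 / 337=0.18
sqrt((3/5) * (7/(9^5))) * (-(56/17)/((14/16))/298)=-32 * sqrt(105)/3077595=-0.00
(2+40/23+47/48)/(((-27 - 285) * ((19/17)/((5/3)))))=-0.02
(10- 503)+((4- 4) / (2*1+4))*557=-493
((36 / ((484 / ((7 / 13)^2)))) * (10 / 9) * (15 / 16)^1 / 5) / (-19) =-735 / 3108248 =-0.00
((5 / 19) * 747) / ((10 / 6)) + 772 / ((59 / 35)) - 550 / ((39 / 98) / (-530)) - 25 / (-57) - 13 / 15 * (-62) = 53418589506 / 72865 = 733117.26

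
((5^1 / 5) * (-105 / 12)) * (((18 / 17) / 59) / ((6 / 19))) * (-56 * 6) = 167580 / 1003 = 167.08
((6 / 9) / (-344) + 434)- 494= -30961 / 516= -60.00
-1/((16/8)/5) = -5/2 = -2.50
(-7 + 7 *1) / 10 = 0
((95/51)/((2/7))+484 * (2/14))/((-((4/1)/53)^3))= -8042782171/45696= -176006.26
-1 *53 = -53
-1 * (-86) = 86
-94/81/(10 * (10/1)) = -47/4050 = -0.01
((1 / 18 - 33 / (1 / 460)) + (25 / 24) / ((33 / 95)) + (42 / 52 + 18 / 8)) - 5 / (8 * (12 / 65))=-625060829 / 41184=-15177.27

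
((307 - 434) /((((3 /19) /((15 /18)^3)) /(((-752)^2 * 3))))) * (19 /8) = -50638011500 /27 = -1875481907.41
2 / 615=0.00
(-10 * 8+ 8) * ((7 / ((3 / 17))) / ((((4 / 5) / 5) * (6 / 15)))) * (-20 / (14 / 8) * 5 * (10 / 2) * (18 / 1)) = 229500000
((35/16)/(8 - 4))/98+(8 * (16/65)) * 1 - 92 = -5243067/58240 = -90.03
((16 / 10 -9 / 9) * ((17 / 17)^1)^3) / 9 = 1 / 15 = 0.07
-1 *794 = -794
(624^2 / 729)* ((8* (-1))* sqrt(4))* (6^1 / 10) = -692224 / 135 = -5127.59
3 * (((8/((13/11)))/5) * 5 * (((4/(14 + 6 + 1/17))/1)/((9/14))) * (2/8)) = 1904/1209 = 1.57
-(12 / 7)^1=-1.71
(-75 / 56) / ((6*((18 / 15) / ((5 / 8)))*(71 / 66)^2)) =-226875 / 2258368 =-0.10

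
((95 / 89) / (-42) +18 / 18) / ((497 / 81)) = 0.16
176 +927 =1103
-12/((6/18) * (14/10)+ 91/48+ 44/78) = -37440/9131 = -4.10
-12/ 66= -0.18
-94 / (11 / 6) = -564 / 11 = -51.27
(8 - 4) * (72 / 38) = 144 / 19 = 7.58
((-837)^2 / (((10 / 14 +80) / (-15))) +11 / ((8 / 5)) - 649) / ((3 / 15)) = -591380365 / 904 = -654181.82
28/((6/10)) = 140/3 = 46.67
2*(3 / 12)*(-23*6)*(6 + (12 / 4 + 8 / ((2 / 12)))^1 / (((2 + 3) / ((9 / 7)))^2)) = -646.68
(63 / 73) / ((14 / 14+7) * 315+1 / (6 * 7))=0.00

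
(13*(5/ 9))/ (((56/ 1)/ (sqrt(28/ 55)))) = 13*sqrt(385)/ 2772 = 0.09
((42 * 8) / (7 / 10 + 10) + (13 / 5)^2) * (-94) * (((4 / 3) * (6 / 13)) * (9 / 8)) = -86362218 / 34775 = -2483.46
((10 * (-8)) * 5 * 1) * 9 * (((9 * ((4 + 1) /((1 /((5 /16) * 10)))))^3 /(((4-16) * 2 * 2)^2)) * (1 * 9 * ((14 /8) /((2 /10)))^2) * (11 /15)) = -287791259765625 /131072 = -2195673063.40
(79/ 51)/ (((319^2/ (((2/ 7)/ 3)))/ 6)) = 0.00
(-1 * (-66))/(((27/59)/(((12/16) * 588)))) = 63602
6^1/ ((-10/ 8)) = -24/ 5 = -4.80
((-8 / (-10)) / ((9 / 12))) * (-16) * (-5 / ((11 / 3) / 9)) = 2304 / 11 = 209.45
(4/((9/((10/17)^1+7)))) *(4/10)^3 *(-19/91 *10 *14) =-104576/16575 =-6.31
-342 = -342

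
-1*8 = -8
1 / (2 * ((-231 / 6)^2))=2 / 5929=0.00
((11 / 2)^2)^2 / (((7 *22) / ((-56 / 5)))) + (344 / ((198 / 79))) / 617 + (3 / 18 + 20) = -56392903 / 1221660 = -46.16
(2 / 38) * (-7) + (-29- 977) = -19121 / 19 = -1006.37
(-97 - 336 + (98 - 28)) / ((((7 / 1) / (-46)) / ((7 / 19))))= 16698 / 19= 878.84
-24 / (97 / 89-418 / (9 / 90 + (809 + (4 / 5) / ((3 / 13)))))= -2740488 / 65711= -41.71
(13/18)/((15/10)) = 13/27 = 0.48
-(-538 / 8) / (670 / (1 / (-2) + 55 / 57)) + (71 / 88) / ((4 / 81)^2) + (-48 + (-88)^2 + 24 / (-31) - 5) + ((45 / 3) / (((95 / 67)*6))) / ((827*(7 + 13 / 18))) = 768491840150805503 / 95808561847680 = 8021.12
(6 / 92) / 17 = 3 / 782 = 0.00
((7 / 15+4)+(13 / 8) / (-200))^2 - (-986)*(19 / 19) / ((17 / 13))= 17830162801 / 23040000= 773.88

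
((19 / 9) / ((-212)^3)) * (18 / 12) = -19 / 57168768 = -0.00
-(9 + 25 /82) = -763 /82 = -9.30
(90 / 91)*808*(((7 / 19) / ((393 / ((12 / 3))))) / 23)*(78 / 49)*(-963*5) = -2801174400 / 2805103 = -998.60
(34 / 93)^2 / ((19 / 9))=1156 / 18259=0.06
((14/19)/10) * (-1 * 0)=0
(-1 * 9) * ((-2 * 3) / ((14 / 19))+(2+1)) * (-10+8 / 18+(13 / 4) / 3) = -2745 / 7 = -392.14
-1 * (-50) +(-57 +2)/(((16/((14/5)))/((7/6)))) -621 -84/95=-2658997/4560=-583.11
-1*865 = -865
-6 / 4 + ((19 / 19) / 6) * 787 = 389 / 3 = 129.67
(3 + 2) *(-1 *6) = -30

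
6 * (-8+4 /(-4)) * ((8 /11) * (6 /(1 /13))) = -33696 /11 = -3063.27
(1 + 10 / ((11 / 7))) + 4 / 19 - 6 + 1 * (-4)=-507 / 209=-2.43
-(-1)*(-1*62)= -62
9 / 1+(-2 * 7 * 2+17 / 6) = -97 / 6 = -16.17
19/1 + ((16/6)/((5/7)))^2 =7411/225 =32.94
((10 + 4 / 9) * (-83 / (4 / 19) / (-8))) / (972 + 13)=74119 / 141840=0.52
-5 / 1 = -5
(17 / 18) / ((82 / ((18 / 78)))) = 17 / 6396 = 0.00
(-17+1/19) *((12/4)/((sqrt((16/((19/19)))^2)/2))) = -483/76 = -6.36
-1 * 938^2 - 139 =-879983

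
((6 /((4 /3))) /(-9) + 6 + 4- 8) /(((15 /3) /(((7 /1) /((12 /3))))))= 21 /40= 0.52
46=46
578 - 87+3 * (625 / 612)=100789 / 204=494.06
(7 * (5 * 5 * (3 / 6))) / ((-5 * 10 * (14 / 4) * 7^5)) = -1 / 33614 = -0.00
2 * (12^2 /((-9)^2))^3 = 8192 /729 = 11.24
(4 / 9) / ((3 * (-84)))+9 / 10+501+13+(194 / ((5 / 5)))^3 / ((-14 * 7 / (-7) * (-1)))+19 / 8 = -11816510323 / 22680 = -521010.16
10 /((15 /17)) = 34 /3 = 11.33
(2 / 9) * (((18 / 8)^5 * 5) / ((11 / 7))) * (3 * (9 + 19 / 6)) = 16763355 / 11264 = 1488.22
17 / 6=2.83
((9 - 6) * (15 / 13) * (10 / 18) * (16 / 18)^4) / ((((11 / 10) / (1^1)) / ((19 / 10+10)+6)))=18329600 / 938223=19.54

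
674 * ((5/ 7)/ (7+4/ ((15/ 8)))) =52.71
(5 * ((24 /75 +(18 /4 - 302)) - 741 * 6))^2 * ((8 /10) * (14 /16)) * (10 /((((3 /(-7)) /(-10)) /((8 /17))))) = 3674633563692 /85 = 43230983102.26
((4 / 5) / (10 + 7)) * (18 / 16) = 9 / 170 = 0.05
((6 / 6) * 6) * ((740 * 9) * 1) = 39960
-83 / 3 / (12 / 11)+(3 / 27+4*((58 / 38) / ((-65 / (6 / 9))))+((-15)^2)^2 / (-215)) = -166183219 / 637260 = -260.78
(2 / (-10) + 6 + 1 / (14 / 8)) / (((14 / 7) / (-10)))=-223 / 7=-31.86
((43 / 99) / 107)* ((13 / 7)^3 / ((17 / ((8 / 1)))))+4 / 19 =261430724 / 1173587877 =0.22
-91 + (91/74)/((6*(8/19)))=-321503/3552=-90.51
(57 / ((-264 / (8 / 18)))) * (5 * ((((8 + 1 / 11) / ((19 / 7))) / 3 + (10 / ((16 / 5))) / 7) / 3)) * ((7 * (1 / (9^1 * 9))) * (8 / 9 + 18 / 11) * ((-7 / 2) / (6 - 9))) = -221213125 / 3772522512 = -0.06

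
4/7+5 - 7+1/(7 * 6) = -59/42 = -1.40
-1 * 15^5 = -759375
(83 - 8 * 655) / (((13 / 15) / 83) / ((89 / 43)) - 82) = 571421385 / 9085451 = 62.89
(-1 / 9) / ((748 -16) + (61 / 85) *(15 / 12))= -68 / 448533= -0.00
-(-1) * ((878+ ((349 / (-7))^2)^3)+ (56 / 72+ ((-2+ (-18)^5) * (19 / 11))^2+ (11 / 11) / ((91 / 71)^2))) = 230981053505536482548299 / 21652239609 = 10667767292281.70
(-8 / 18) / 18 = -2 / 81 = -0.02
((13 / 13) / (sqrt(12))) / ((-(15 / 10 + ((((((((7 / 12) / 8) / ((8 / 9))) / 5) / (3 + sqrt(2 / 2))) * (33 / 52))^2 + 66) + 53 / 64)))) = -35441868800 * sqrt(3) / 14530060090347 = -0.00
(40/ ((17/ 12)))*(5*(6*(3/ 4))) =10800/ 17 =635.29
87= 87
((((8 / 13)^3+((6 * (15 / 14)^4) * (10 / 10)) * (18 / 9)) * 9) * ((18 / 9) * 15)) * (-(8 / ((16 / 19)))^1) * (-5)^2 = -21711867199875 / 21099988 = -1028999.03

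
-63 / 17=-3.71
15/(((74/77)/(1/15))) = 77/74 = 1.04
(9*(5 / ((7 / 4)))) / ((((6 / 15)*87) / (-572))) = -85800 / 203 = -422.66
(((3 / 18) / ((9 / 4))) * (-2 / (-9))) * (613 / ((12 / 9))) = 613 / 81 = 7.57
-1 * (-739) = 739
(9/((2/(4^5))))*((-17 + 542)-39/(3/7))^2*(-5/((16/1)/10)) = -2712326400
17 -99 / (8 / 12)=-263 / 2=-131.50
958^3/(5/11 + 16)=9671397032/181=53433132.77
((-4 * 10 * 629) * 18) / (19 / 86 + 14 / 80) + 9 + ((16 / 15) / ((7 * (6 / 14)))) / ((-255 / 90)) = -66210542299 / 57885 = -1143829.01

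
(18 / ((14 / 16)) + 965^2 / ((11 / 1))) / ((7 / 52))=339048268 / 539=629032.04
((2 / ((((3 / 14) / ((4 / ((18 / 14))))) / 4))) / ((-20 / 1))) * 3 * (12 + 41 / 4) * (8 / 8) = -17444 / 45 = -387.64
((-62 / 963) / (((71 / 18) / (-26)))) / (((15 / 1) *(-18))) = -1612 / 1025595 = -0.00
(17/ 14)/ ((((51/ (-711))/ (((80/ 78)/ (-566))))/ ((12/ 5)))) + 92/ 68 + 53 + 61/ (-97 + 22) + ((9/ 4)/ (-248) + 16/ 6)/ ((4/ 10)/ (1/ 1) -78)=677135956979719/ 12638089027200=53.58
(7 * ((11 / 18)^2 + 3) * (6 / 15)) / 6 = 7651 / 4860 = 1.57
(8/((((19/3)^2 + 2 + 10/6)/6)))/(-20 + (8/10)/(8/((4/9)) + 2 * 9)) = -9720/177103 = -0.05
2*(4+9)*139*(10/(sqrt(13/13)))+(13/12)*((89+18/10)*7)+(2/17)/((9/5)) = 56347807/1530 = 36828.63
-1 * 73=-73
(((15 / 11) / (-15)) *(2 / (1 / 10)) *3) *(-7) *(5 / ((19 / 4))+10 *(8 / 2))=327600 / 209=1567.46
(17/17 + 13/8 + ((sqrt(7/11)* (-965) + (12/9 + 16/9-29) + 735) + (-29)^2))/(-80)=-111797/5760 + 193* sqrt(77)/176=-9.79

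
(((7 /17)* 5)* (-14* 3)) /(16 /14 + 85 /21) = -30870 /1853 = -16.66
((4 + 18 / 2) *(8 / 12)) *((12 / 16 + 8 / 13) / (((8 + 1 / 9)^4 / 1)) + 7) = 10337425555 / 170389446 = 60.67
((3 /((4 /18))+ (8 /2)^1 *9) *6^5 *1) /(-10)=-192456 /5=-38491.20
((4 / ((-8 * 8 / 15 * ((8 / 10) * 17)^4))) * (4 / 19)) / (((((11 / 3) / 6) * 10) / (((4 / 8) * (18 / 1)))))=-151875 / 17874830336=-0.00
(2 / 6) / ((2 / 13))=13 / 6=2.17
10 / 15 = 2 / 3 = 0.67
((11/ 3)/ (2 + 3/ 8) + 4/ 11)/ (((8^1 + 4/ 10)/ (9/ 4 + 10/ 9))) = 0.76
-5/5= -1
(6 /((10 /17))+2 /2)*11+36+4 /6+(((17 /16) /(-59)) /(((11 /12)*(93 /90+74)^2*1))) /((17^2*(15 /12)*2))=159.87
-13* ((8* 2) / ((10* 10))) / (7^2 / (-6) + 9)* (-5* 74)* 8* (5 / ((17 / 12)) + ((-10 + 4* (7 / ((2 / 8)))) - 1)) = 328219008 / 425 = 772280.02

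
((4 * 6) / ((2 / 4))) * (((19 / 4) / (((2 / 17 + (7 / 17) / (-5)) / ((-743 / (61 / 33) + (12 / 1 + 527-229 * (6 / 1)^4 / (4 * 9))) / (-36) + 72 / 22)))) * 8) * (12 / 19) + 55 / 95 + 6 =285212869225 / 38247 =7457130.47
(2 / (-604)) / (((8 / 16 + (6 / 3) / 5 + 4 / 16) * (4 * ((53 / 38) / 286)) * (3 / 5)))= -135850 / 552207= -0.25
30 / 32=15 / 16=0.94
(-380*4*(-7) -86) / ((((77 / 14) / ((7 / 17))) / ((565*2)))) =166964280 / 187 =892857.11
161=161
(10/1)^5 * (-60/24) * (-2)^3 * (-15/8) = -3750000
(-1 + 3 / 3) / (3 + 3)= 0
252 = 252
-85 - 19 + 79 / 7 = -649 / 7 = -92.71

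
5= 5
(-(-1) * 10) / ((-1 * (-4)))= 5 / 2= 2.50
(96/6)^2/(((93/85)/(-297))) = -2154240/31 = -69491.61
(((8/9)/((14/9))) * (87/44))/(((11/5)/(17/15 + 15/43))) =27724/36421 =0.76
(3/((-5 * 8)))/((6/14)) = -7/40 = -0.18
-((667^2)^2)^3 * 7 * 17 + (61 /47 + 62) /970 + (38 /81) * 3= -227153964234479777658402866020962271503025 /246186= -922692453000900854063199600000000000.00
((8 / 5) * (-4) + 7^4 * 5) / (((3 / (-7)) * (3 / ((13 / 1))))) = -121319.18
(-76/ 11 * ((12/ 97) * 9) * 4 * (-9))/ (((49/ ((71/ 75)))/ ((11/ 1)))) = 6993216/ 118825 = 58.85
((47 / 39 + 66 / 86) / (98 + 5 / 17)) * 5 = 281180 / 2802267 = 0.10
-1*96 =-96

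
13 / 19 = 0.68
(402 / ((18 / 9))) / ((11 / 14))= 2814 / 11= 255.82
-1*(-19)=19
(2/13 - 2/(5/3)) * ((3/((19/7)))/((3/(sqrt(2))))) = -476 * sqrt(2)/1235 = -0.55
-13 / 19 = -0.68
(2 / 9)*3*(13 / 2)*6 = 26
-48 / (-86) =24 / 43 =0.56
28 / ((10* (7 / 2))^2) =4 / 175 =0.02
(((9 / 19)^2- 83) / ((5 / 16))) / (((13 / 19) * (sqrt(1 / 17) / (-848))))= 405438976 * sqrt(17) / 1235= 1353577.10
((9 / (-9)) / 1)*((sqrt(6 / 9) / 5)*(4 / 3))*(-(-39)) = -52*sqrt(6) / 15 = -8.49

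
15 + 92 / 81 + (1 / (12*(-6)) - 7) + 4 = 8503 / 648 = 13.12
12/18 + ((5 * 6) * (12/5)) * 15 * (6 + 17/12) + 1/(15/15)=24035/3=8011.67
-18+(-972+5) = -985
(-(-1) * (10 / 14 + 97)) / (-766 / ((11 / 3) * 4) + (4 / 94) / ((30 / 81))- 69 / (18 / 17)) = -5304420 / 6366493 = -0.83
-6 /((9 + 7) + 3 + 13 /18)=-108 /355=-0.30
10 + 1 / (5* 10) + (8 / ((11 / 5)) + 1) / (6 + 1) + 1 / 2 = 21526 / 1925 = 11.18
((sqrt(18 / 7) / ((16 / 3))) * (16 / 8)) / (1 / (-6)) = -27 * sqrt(14) / 28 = -3.61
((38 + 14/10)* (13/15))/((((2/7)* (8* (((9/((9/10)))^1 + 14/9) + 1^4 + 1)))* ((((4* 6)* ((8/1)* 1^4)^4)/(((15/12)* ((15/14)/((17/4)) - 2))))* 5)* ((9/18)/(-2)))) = 33293/1699020800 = 0.00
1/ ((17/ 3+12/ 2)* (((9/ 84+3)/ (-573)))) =-2292/ 145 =-15.81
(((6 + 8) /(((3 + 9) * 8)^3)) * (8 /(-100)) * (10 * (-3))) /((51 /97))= 679 /9400320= 0.00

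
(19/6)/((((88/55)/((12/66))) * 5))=19/264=0.07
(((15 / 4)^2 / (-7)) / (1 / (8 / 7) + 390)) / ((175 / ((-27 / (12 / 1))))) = 81 / 1225784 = 0.00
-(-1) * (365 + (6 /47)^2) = 806321 /2209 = 365.02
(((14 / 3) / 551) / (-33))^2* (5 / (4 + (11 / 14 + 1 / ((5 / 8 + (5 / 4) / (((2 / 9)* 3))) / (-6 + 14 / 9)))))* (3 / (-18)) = -6860 / 375916632993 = -0.00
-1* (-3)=3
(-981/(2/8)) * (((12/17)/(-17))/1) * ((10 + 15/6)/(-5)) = -117720/289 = -407.34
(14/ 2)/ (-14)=-1/ 2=-0.50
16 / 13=1.23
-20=-20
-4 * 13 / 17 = -52 / 17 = -3.06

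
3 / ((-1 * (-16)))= 3 / 16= 0.19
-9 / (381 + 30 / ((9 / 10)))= -27 / 1243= -0.02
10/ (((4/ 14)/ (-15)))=-525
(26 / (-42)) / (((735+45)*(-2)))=1 / 2520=0.00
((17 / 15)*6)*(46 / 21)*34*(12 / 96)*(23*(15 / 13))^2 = 52743945 / 1183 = 44584.91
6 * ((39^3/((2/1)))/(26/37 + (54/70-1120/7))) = -230454315/205291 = -1122.57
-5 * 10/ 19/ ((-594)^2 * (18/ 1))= -25/ 60334956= -0.00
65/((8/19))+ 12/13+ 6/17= 275191/1768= 155.65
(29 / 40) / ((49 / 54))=783 / 980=0.80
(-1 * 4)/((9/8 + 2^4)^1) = -32/137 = -0.23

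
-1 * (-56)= 56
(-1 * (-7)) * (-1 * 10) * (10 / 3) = -700 / 3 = -233.33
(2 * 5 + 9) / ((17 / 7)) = 133 / 17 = 7.82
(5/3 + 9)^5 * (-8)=-268435456/243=-1104672.66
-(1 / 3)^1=-1 / 3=-0.33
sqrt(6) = 2.45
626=626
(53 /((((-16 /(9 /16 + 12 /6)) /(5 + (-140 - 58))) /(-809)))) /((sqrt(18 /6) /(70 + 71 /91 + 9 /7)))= -370839271193 *sqrt(3) /11648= -55143583.37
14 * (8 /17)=112 /17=6.59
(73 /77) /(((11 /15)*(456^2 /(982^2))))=87994565 /14676816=6.00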